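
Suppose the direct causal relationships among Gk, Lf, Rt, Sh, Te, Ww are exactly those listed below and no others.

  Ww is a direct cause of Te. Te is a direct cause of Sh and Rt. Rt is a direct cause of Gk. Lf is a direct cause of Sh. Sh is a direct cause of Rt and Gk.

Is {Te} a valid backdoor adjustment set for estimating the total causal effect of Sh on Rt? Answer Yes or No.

Yes

Backdoor paths from Sh to Rt (paths whose first edge points into Sh):
  P1: Sh <- Te -> Rt
Condition 1 (no descendant of Sh in the set): holds — descendants of Sh are {Gk, Rt}; none are in {Te}.
Condition 2 (every backdoor path blocked by {Te}):
  P1: blocked at fork node Te ∈ conditioning set.
{Te} satisfies the backdoor criterion.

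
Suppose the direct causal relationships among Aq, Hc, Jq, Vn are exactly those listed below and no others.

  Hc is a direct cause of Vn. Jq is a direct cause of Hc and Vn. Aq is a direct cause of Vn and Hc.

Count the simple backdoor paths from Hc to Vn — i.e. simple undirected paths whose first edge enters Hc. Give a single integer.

A backdoor path from Hc to Vn is any simple undirected path whose first edge points into Hc (i.e. leaves Hc via a parent).
Parents of Hc: {Aq, Jq}.
Enumerating:
  P1: Hc <- Jq -> Vn
  P2: Hc <- Aq -> Vn
That exhausts the simple backdoor paths. Count: 2.

2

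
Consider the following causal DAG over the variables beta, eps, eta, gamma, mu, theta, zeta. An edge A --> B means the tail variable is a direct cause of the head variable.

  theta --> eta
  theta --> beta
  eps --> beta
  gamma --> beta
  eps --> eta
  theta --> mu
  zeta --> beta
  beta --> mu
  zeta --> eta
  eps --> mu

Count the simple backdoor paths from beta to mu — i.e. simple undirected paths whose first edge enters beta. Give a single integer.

A backdoor path from beta to mu is any simple undirected path whose first edge points into beta (i.e. leaves beta via a parent).
Parents of beta: {eps, gamma, theta, zeta}.
Enumerating:
  P1: beta <- theta -> eta <- eps -> mu
  P2: beta <- theta -> mu
  P3: beta <- zeta -> eta <- theta -> mu
  P4: beta <- zeta -> eta <- eps -> mu
  P5: beta <- eps -> eta <- theta -> mu
  P6: beta <- eps -> mu
That exhausts the simple backdoor paths. Count: 6.

6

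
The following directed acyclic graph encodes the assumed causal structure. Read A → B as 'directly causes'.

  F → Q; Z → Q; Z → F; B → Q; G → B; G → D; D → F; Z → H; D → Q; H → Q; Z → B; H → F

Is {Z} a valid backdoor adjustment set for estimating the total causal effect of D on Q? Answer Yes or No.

No

Backdoor paths from D to Q (paths whose first edge points into D):
  P1: D <- G -> B <- Z -> H -> F -> Q
  P2: D <- G -> B <- Z -> H -> Q
  P3: D <- G -> B <- Z -> F <- H -> Q
  P4: D <- G -> B <- Z -> F -> Q
  P5: D <- G -> B <- Z -> Q
  P6: D <- G -> B -> Q
Condition 1 (no descendant of D in the set): holds — descendants of D are {F, Q}; none are in {Z}.
Condition 2 (every backdoor path blocked by {Z}):
  P1: blocked at collider B (neither it nor any descendant is in the conditioning set).
  P2: blocked at collider B (neither it nor any descendant is in the conditioning set).
  P3: blocked at collider B (neither it nor any descendant is in the conditioning set).
  P4: blocked at collider B (neither it nor any descendant is in the conditioning set).
  P5: blocked at collider B (neither it nor any descendant is in the conditioning set).
  P6: open — no interior node is in the conditioning set.
{Z} does not satisfy the backdoor criterion.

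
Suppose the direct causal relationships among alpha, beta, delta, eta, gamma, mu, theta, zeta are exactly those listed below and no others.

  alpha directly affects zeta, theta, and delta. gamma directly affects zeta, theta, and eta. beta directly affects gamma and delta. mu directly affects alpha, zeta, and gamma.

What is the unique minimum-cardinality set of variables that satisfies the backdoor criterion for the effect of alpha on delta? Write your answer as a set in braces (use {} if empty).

Variables eligible for adjustment (non-descendants of alpha, excluding alpha and delta): {beta, eta, gamma, mu}.
Backdoor paths from alpha to delta:
  P1: alpha <- mu -> gamma <- beta -> delta
  P2: alpha <- mu -> zeta <- gamma <- beta -> delta
Each backdoor path contains an unconditioned collider, so every path is already blocked with the empty conditioning set:
  P1: blocked at collider gamma (neither it nor any descendant is in the conditioning set).
  P2: blocked at collider zeta (neither it nor any descendant is in the conditioning set).
The empty set is therefore the unique smallest valid set.

{}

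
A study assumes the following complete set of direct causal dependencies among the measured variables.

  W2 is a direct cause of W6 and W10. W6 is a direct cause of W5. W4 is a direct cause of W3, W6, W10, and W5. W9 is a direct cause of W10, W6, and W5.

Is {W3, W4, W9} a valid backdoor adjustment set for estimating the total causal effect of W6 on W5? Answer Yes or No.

Backdoor paths from W6 to W5 (paths whose first edge points into W6):
  P1: W6 <- W2 -> W10 <- W4 -> W5
  P2: W6 <- W2 -> W10 <- W9 -> W5
  P3: W6 <- W4 -> W10 <- W9 -> W5
  P4: W6 <- W4 -> W5
  P5: W6 <- W9 -> W10 <- W4 -> W5
  P6: W6 <- W9 -> W5
Condition 1 (no descendant of W6 in the set): holds — descendants of W6 are {W5}; none are in {W3, W4, W9}.
Condition 2 (every backdoor path blocked by {W3, W4, W9}):
  P1: blocked at collider W10 (neither it nor any descendant is in the conditioning set).
  P2: blocked at collider W10 (neither it nor any descendant is in the conditioning set).
  P3: blocked at fork node W4 ∈ conditioning set.
  P4: blocked at fork node W4 ∈ conditioning set.
  P5: blocked at fork node W9 ∈ conditioning set.
  P6: blocked at fork node W9 ∈ conditioning set.
{W3, W4, W9} satisfies the backdoor criterion.

Yes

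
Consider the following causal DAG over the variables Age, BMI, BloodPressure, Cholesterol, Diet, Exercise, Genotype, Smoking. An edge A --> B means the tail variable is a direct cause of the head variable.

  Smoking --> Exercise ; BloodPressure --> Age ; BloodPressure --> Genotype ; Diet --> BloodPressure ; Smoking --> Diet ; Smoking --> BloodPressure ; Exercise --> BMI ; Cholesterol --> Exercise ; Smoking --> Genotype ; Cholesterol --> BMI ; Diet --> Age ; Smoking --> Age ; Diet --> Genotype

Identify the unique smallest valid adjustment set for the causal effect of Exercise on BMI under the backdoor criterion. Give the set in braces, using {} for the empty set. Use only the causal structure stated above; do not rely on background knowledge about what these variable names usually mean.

Variables eligible for adjustment (non-descendants of Exercise, excluding Exercise and BMI): {Age, BloodPressure, Cholesterol, Diet, Genotype, Smoking}.
Backdoor paths from Exercise to BMI:
  P1: Exercise <- Cholesterol -> BMI
The empty set is not sufficient: P1 (Exercise <- Cholesterol -> BMI) has no collider blocking it and no conditioned non-collider, so it is open.
Try {Cholesterol}:
  P1: blocked at fork node Cholesterol ∈ conditioning set.
{Cholesterol} contains no descendant of Exercise and blocks every backdoor path.
No other singleton works — e.g. {Smoking} leaves P1 open — so {Cholesterol} is the unique smallest valid adjustment set.

{Cholesterol}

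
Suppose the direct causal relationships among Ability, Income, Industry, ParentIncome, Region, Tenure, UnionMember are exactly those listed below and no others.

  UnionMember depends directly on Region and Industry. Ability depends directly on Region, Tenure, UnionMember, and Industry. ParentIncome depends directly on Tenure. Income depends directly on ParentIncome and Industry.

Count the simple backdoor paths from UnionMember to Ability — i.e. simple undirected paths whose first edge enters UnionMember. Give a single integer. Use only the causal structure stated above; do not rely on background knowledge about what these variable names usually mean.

A backdoor path from UnionMember to Ability is any simple undirected path whose first edge points into UnionMember (i.e. leaves UnionMember via a parent).
Parents of UnionMember: {Industry, Region}.
Enumerating:
  P1: UnionMember <- Region -> Ability
  P2: UnionMember <- Industry -> Ability
  P3: UnionMember <- Industry -> Income <- ParentIncome <- Tenure -> Ability
That exhausts the simple backdoor paths. Count: 3.

3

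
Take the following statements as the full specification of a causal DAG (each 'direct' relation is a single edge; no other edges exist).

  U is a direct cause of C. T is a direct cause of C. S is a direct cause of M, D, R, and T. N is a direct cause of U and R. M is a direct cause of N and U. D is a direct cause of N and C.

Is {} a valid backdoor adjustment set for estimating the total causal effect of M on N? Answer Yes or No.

Backdoor paths from M to N (paths whose first edge points into M):
  P1: M <- S -> D -> N
  P2: M <- S -> D -> C <- U <- N
  P3: M <- S -> T -> C <- D -> N
  P4: M <- S -> T -> C <- U <- N
  P5: M <- S -> R <- N
Condition 1 (no descendant of M in the set): holds — descendants of M are {C, N, R, U}; none are in {}.
Condition 2 (every backdoor path blocked by {}):
  P1: open — no interior node is in the conditioning set.
  P2: blocked at collider C (neither it nor any descendant is in the conditioning set).
  P3: blocked at collider C (neither it nor any descendant is in the conditioning set).
  P4: blocked at collider C (neither it nor any descendant is in the conditioning set).
  P5: blocked at collider R (neither it nor any descendant is in the conditioning set).
{} does not satisfy the backdoor criterion.

No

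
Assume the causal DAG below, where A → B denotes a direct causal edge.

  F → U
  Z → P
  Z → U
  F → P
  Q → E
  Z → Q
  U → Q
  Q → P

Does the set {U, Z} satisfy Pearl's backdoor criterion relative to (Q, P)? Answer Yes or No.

Backdoor paths from Q to P (paths whose first edge points into Q):
  P1: Q <- Z -> U <- F -> P
  P2: Q <- Z -> P
  P3: Q <- U <- Z -> P
  P4: Q <- U <- F -> P
Condition 1 (no descendant of Q in the set): holds — descendants of Q are {E, P}; none are in {U, Z}.
Condition 2 (every backdoor path blocked by {U, Z}):
  P1: blocked at fork node Z ∈ conditioning set.
  P2: blocked at fork node Z ∈ conditioning set.
  P3: blocked at chain node U ∈ conditioning set.
  P4: blocked at chain node U ∈ conditioning set.
{U, Z} satisfies the backdoor criterion.

Yes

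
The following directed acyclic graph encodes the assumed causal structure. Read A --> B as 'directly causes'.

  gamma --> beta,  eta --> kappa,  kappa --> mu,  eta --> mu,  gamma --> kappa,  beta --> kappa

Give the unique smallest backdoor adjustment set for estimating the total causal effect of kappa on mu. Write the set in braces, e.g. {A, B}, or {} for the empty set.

Variables eligible for adjustment (non-descendants of kappa, excluding kappa and mu): {beta, eta, gamma}.
Backdoor paths from kappa to mu:
  P1: kappa <- eta -> mu
The empty set is not sufficient: P1 (kappa <- eta -> mu) has no collider blocking it and no conditioned non-collider, so it is open.
Try {eta}:
  P1: blocked at fork node eta ∈ conditioning set.
{eta} contains no descendant of kappa and blocks every backdoor path.
No other singleton works — e.g. {gamma} leaves P1 open — so {eta} is the unique smallest valid adjustment set.

{eta}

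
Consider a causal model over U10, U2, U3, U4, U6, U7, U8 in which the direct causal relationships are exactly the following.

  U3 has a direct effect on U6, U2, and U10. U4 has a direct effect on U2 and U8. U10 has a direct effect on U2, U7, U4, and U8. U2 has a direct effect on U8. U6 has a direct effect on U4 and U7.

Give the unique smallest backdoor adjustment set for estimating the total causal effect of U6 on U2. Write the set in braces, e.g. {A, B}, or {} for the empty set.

{U3}

Variables eligible for adjustment (non-descendants of U6, excluding U6 and U2): {U10, U3}.
Backdoor paths from U6 to U2:
  P1: U6 <- U3 -> U10 -> U4 -> U2
  P2: U6 <- U3 -> U10 -> U4 -> U8 <- U2
  P3: U6 <- U3 -> U10 -> U2
  P4: U6 <- U3 -> U10 -> U8 <- U4 -> U2
  P5: U6 <- U3 -> U10 -> U8 <- U2
  P6: U6 <- U3 -> U2
The empty set is not sufficient: P1 (U6 <- U3 -> U10 -> U4 -> U2) has no collider blocking it and no conditioned non-collider, so it is open.
Try {U3}:
  P1: blocked at fork node U3 ∈ conditioning set.
  P2: blocked at fork node U3 ∈ conditioning set.
  P3: blocked at fork node U3 ∈ conditioning set.
  P4: blocked at fork node U3 ∈ conditioning set.
  P5: blocked at fork node U3 ∈ conditioning set.
  P6: blocked at fork node U3 ∈ conditioning set.
{U3} contains no descendant of U6 and blocks every backdoor path.
No other singleton works — e.g. {U10} leaves P6 open — so {U3} is the unique smallest valid adjustment set.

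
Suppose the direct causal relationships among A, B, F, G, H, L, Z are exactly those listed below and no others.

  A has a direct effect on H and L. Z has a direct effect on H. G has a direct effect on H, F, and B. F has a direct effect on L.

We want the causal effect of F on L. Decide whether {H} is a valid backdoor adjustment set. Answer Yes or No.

Backdoor paths from F to L (paths whose first edge points into F):
  P1: F <- G -> H <- A -> L
Condition 1 (no descendant of F in the set): holds — descendants of F are {L}; none are in {H}.
Condition 2 (every backdoor path blocked by {H}):
  P1: open — collider(s) H are conditioned on (or have a conditioned descendant) and no non-collider on the path is in the set.
{H} does not satisfy the backdoor criterion.

No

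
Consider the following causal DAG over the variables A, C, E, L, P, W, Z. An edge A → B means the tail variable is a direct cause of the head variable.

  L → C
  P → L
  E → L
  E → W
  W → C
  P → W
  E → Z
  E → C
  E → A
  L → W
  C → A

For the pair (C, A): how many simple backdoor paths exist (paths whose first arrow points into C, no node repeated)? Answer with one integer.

7

A backdoor path from C to A is any simple undirected path whose first edge points into C (i.e. leaves C via a parent).
Parents of C: {E, L, W}.
Enumerating:
  P1: C <- E -> A
  P2: C <- L <- E -> A
  P3: C <- L <- P -> W <- E -> A
  P4: C <- L -> W <- E -> A
  P5: C <- W <- E -> A
  P6: C <- W <- P -> L <- E -> A
  P7: C <- W <- L <- E -> A
That exhausts the simple backdoor paths. Count: 7.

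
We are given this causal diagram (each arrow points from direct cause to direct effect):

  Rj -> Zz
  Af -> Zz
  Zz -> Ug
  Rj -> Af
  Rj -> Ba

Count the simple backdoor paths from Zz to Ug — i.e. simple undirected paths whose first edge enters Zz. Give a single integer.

0

A backdoor path from Zz to Ug is any simple undirected path whose first edge points into Zz (i.e. leaves Zz via a parent).
Parents of Zz: {Af, Rj}.
No simple path from any parent of Zz reaches Ug without revisiting Zz, so there are no backdoor paths.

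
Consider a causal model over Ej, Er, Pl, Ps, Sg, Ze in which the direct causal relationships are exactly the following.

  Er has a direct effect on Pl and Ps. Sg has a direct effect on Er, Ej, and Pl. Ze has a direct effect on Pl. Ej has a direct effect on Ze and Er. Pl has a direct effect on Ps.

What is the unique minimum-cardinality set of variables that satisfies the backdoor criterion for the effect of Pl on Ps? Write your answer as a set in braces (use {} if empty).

Variables eligible for adjustment (non-descendants of Pl, excluding Pl and Ps): {Ej, Er, Sg, Ze}.
Backdoor paths from Pl to Ps:
  P1: Pl <- Sg -> Ej -> Er -> Ps
  P2: Pl <- Sg -> Er -> Ps
  P3: Pl <- Er -> Ps
  P4: Pl <- Ze <- Ej <- Sg -> Er -> Ps
  P5: Pl <- Ze <- Ej -> Er -> Ps
The empty set is not sufficient: P1 (Pl <- Sg -> Ej -> Er -> Ps) has no collider blocking it and no conditioned non-collider, so it is open.
Try {Er}:
  P1: blocked at chain node Er ∈ conditioning set.
  P2: blocked at chain node Er ∈ conditioning set.
  P3: blocked at fork node Er ∈ conditioning set.
  P4: blocked at chain node Er ∈ conditioning set.
  P5: blocked at chain node Er ∈ conditioning set.
{Er} contains no descendant of Pl and blocks every backdoor path.
No other singleton works — e.g. {Sg} leaves P3 open — so {Er} is the unique smallest valid adjustment set.

{Er}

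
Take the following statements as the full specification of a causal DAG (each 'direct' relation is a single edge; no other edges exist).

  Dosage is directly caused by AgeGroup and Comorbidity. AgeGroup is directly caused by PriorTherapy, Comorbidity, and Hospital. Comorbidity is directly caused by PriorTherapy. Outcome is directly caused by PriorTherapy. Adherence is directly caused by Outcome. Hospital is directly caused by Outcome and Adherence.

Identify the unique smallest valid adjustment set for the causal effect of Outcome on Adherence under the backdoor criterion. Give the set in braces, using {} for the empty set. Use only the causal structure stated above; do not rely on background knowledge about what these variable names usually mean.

Variables eligible for adjustment (non-descendants of Outcome, excluding Outcome and Adherence): {Comorbidity, PriorTherapy}.
Backdoor paths from Outcome to Adherence:
  P1: Outcome <- PriorTherapy -> Comorbidity -> AgeGroup <- Hospital <- Adherence
  P2: Outcome <- PriorTherapy -> Comorbidity -> Dosage <- AgeGroup <- Hospital <- Adherence
  P3: Outcome <- PriorTherapy -> AgeGroup <- Hospital <- Adherence
Each backdoor path contains an unconditioned collider, so every path is already blocked with the empty conditioning set:
  P1: blocked at collider AgeGroup (neither it nor any descendant is in the conditioning set).
  P2: blocked at collider Dosage (neither it nor any descendant is in the conditioning set).
  P3: blocked at collider AgeGroup (neither it nor any descendant is in the conditioning set).
The empty set is therefore the unique smallest valid set.

{}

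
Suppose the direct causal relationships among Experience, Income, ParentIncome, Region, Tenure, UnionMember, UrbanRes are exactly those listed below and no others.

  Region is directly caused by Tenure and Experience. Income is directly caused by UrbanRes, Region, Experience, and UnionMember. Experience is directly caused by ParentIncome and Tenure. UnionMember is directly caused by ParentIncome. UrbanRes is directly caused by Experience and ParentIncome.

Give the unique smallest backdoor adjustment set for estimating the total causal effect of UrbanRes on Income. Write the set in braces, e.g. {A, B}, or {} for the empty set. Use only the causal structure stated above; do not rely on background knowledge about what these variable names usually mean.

Variables eligible for adjustment (non-descendants of UrbanRes, excluding UrbanRes and Income): {Experience, ParentIncome, Region, Tenure, UnionMember}.
Backdoor paths from UrbanRes to Income:
  P1: UrbanRes <- ParentIncome -> UnionMember -> Income
  P2: UrbanRes <- ParentIncome -> Experience <- Tenure -> Region -> Income
  P3: UrbanRes <- ParentIncome -> Experience -> Region -> Income
  P4: UrbanRes <- ParentIncome -> Experience -> Income
  P5: UrbanRes <- Experience <- Tenure -> Region -> Income
  P6: UrbanRes <- Experience <- ParentIncome -> UnionMember -> Income
  P7: UrbanRes <- Experience -> Region -> Income
  P8: UrbanRes <- Experience -> Income
The empty set is not sufficient: P1 (UrbanRes <- ParentIncome -> UnionMember -> Income) has no collider blocking it and no conditioned non-collider, so it is open.
Try {Experience, ParentIncome}:
  P1: blocked at fork node ParentIncome ∈ conditioning set.
  P2: blocked at fork node ParentIncome ∈ conditioning set.
  P3: blocked at fork node ParentIncome ∈ conditioning set.
  P4: blocked at fork node ParentIncome ∈ conditioning set.
  P5: blocked at chain node Experience ∈ conditioning set.
  P6: blocked at chain node Experience ∈ conditioning set.
  P7: blocked at fork node Experience ∈ conditioning set.
  P8: blocked at fork node Experience ∈ conditioning set.
{Experience, ParentIncome} contains no descendant of UrbanRes and blocks every backdoor path.
Every element of {Experience, ParentIncome} is needed (dropping Experience leaves P5 open; dropping ParentIncome leaves P1 open), so no proper subset is valid.
Among all size-2 subsets of the eligible variables, only {Experience, ParentIncome} blocks every backdoor path, so it is the unique smallest valid adjustment set.

{Experience, ParentIncome}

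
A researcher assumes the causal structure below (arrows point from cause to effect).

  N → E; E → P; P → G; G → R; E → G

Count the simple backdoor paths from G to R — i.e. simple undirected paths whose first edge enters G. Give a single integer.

A backdoor path from G to R is any simple undirected path whose first edge points into G (i.e. leaves G via a parent).
Parents of G: {E, P}.
No simple path from any parent of G reaches R without revisiting G, so there are no backdoor paths.

0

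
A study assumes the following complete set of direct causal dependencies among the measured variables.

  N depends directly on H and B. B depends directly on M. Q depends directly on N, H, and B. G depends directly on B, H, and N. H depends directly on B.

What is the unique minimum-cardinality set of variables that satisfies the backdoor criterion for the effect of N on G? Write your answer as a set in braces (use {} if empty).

Variables eligible for adjustment (non-descendants of N, excluding N and G): {B, H, M}.
Backdoor paths from N to G:
  P1: N <- B -> H -> G
  P2: N <- B -> G
  P3: N <- B -> Q <- H -> G
  P4: N <- H <- B -> G
  P5: N <- H -> G
  P6: N <- H -> Q <- B -> G
The empty set is not sufficient: P1 (N <- B -> H -> G) has no collider blocking it and no conditioned non-collider, so it is open.
Try {B, H}:
  P1: blocked at fork node B ∈ conditioning set.
  P2: blocked at fork node B ∈ conditioning set.
  P3: blocked at fork node B ∈ conditioning set.
  P4: blocked at chain node H ∈ conditioning set.
  P5: blocked at fork node H ∈ conditioning set.
  P6: blocked at fork node H ∈ conditioning set.
{B, H} contains no descendant of N and blocks every backdoor path.
Every element of {B, H} is needed (dropping B leaves P2 open; dropping H leaves P5 open), so no proper subset is valid.
Among all size-2 subsets of the eligible variables, only {B, H} blocks every backdoor path, so it is the unique smallest valid adjustment set.

{B, H}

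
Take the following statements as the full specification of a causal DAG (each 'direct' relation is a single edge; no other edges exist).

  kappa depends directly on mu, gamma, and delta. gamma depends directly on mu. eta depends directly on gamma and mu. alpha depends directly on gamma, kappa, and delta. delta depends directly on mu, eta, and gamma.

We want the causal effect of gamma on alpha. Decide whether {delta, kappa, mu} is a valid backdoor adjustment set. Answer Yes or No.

Backdoor paths from gamma to alpha (paths whose first edge points into gamma):
  P1: gamma <- mu -> eta -> delta -> kappa -> alpha
  P2: gamma <- mu -> eta -> delta -> alpha
  P3: gamma <- mu -> delta -> kappa -> alpha
  P4: gamma <- mu -> delta -> alpha
  P5: gamma <- mu -> kappa <- delta -> alpha
  P6: gamma <- mu -> kappa -> alpha
Condition 1 (no descendant of gamma in the set): FAILS — delta and kappa are descendants of gamma.
Condition 2 (every backdoor path blocked by {delta, kappa, mu}):
  P1: blocked at fork node mu ∈ conditioning set.
  P2: blocked at fork node mu ∈ conditioning set.
  P3: blocked at fork node mu ∈ conditioning set.
  P4: blocked at fork node mu ∈ conditioning set.
  P5: blocked at fork node mu ∈ conditioning set.
  P6: blocked at fork node mu ∈ conditioning set.
{delta, kappa, mu} does not satisfy the backdoor criterion.

No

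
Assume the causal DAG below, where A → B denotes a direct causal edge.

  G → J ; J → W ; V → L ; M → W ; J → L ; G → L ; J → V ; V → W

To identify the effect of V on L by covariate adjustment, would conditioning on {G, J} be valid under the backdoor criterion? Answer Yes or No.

Backdoor paths from V to L (paths whose first edge points into V):
  P1: V <- J <- G -> L
  P2: V <- J -> L
Condition 1 (no descendant of V in the set): holds — descendants of V are {L, W}; none are in {G, J}.
Condition 2 (every backdoor path blocked by {G, J}):
  P1: blocked at chain node J ∈ conditioning set.
  P2: blocked at fork node J ∈ conditioning set.
{G, J} satisfies the backdoor criterion.

Yes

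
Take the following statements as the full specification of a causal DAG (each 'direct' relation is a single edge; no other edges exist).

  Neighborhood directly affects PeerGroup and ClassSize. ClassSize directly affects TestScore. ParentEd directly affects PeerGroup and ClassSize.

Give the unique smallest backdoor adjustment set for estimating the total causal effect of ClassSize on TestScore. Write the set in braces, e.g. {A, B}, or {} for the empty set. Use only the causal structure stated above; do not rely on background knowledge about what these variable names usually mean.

{}

Variables eligible for adjustment (non-descendants of ClassSize, excluding ClassSize and TestScore): {Neighborhood, ParentEd, PeerGroup}.
Backdoor paths from ClassSize to TestScore:
  (none)
With no backdoor paths the empty set already satisfies the criterion, and it is trivially minimal.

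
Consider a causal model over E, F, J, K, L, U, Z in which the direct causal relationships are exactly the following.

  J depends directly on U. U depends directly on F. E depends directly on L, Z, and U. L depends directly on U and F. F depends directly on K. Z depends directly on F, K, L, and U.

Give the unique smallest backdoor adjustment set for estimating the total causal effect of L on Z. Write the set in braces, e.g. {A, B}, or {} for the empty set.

Variables eligible for adjustment (non-descendants of L, excluding L and Z): {F, J, K, U}.
Backdoor paths from L to Z:
  P1: L <- F <- K -> Z
  P2: L <- F -> U -> Z
  P3: L <- F -> U -> E <- Z
  P4: L <- F -> Z
  P5: L <- U <- F <- K -> Z
  P6: L <- U <- F -> Z
  P7: L <- U -> Z
  P8: L <- U -> E <- Z
The empty set is not sufficient: P1 (L <- F <- K -> Z) has no collider blocking it and no conditioned non-collider, so it is open.
Try {F, U}:
  P1: blocked at chain node F ∈ conditioning set.
  P2: blocked at fork node F ∈ conditioning set.
  P3: blocked at fork node F ∈ conditioning set.
  P4: blocked at fork node F ∈ conditioning set.
  P5: blocked at chain node U ∈ conditioning set.
  P6: blocked at chain node U ∈ conditioning set.
  P7: blocked at fork node U ∈ conditioning set.
  P8: blocked at fork node U ∈ conditioning set.
{F, U} contains no descendant of L and blocks every backdoor path.
Every element of {F, U} is needed (dropping F leaves P1 open; dropping U leaves P7 open), so no proper subset is valid.
Among all size-2 subsets of the eligible variables, only {F, U} blocks every backdoor path, so it is the unique smallest valid adjustment set.

{F, U}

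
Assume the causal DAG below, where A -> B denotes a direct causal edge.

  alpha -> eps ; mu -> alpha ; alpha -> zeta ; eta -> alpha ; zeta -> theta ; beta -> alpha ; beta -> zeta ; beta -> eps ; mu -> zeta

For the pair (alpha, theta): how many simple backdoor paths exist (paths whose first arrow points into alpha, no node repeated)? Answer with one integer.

2

A backdoor path from alpha to theta is any simple undirected path whose first edge points into alpha (i.e. leaves alpha via a parent).
Parents of alpha: {beta, eta, mu}.
Enumerating:
  P1: alpha <- beta -> zeta -> theta
  P2: alpha <- mu -> zeta -> theta
That exhausts the simple backdoor paths. Count: 2.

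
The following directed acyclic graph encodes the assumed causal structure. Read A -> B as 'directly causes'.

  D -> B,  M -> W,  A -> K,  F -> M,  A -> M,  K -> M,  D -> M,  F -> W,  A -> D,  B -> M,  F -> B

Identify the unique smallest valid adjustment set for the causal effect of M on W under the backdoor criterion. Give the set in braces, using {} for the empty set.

{F}

Variables eligible for adjustment (non-descendants of M, excluding M and W): {A, B, D, F, K}.
Backdoor paths from M to W:
  P1: M <- A -> D -> B <- F -> W
  P2: M <- F -> W
  P3: M <- D -> B <- F -> W
  P4: M <- B <- F -> W
  P5: M <- K <- A -> D -> B <- F -> W
The empty set is not sufficient: P2 (M <- F -> W) has no collider blocking it and no conditioned non-collider, so it is open.
Try {F}:
  P1: blocked at collider B (neither it nor any descendant is in the conditioning set).
  P2: blocked at fork node F ∈ conditioning set.
  P3: blocked at collider B (neither it nor any descendant is in the conditioning set).
  P4: blocked at fork node F ∈ conditioning set.
  P5: blocked at collider B (neither it nor any descendant is in the conditioning set).
{F} contains no descendant of M and blocks every backdoor path.
No other singleton works — e.g. {A} leaves P2 open — so {F} is the unique smallest valid adjustment set.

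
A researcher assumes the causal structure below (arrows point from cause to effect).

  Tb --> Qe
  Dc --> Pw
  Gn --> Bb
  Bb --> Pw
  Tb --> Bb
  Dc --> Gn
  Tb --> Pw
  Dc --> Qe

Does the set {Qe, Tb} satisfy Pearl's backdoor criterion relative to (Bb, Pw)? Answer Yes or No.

Backdoor paths from Bb to Pw (paths whose first edge points into Bb):
  P1: Bb <- Tb -> Qe <- Dc -> Pw
  P2: Bb <- Tb -> Pw
  P3: Bb <- Gn <- Dc -> Qe <- Tb -> Pw
  P4: Bb <- Gn <- Dc -> Pw
Condition 1 (no descendant of Bb in the set): holds — descendants of Bb are {Pw}; none are in {Qe, Tb}.
Condition 2 (every backdoor path blocked by {Qe, Tb}):
  P1: blocked at fork node Tb ∈ conditioning set.
  P2: blocked at fork node Tb ∈ conditioning set.
  P3: blocked at fork node Tb ∈ conditioning set.
  P4: open — no interior node is in the conditioning set.
{Qe, Tb} does not satisfy the backdoor criterion.

No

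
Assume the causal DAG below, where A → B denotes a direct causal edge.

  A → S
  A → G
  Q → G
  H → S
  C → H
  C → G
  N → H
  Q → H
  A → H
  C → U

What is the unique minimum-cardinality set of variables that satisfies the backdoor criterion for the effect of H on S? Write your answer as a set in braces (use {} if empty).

Variables eligible for adjustment (non-descendants of H, excluding H and S): {A, C, G, N, Q, U}.
Backdoor paths from H to S:
  P1: H <- A -> S
  P2: H <- C -> G <- A -> S
  P3: H <- Q -> G <- A -> S
The empty set is not sufficient: P1 (H <- A -> S) has no collider blocking it and no conditioned non-collider, so it is open.
Try {A}:
  P1: blocked at fork node A ∈ conditioning set.
  P2: blocked at collider G (neither it nor any descendant is in the conditioning set).
  P3: blocked at collider G (neither it nor any descendant is in the conditioning set).
{A} contains no descendant of H and blocks every backdoor path.
No other singleton works — e.g. {N} leaves P1 open — so {A} is the unique smallest valid adjustment set.

{A}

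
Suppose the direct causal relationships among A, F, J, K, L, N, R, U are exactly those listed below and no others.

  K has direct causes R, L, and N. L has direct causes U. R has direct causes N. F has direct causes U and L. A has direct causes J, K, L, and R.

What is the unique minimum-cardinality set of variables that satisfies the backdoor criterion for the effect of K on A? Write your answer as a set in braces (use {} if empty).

{L, R}

Variables eligible for adjustment (non-descendants of K, excluding K and A): {F, J, L, N, R, U}.
Backdoor paths from K to A:
  P1: K <- N -> R -> A
  P2: K <- R -> A
  P3: K <- L -> A
The empty set is not sufficient: P1 (K <- N -> R -> A) has no collider blocking it and no conditioned non-collider, so it is open.
Try {L, R}:
  P1: blocked at chain node R ∈ conditioning set.
  P2: blocked at fork node R ∈ conditioning set.
  P3: blocked at fork node L ∈ conditioning set.
{L, R} contains no descendant of K and blocks every backdoor path.
Every element of {L, R} is needed (dropping L leaves P3 open; dropping R leaves P1 open), so no proper subset is valid.
Among all size-2 subsets of the eligible variables, only {L, R} blocks every backdoor path, so it is the unique smallest valid adjustment set.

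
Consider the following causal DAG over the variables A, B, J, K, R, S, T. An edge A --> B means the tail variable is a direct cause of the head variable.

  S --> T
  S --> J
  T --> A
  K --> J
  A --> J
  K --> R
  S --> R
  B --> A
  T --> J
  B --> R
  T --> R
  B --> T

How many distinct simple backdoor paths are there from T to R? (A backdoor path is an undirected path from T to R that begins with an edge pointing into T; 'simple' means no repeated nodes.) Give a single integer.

6

A backdoor path from T to R is any simple undirected path whose first edge points into T (i.e. leaves T via a parent).
Parents of T: {B, S}.
Enumerating:
  P1: T <- B -> A -> J <- K -> R
  P2: T <- B -> A -> J <- S -> R
  P3: T <- B -> R
  P4: T <- S -> J <- K -> R
  P5: T <- S -> J <- A <- B -> R
  P6: T <- S -> R
That exhausts the simple backdoor paths. Count: 6.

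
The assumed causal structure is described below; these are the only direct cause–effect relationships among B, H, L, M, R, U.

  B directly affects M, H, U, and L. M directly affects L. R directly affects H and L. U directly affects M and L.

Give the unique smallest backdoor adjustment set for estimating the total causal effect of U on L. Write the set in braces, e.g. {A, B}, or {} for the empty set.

{B}

Variables eligible for adjustment (non-descendants of U, excluding U and L): {B, H, R}.
Backdoor paths from U to L:
  P1: U <- B -> M -> L
  P2: U <- B -> H <- R -> L
  P3: U <- B -> L
The empty set is not sufficient: P1 (U <- B -> M -> L) has no collider blocking it and no conditioned non-collider, so it is open.
Try {B}:
  P1: blocked at fork node B ∈ conditioning set.
  P2: blocked at fork node B ∈ conditioning set.
  P3: blocked at fork node B ∈ conditioning set.
{B} contains no descendant of U and blocks every backdoor path.
No other singleton works — e.g. {R} leaves P1 open — so {B} is the unique smallest valid adjustment set.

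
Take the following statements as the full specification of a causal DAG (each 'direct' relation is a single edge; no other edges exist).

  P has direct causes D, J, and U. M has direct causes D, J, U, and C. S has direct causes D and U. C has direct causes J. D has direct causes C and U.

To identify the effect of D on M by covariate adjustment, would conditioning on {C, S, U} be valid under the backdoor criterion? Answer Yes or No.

Backdoor paths from D to M (paths whose first edge points into D):
  P1: D <- C <- J -> P <- U -> M
  P2: D <- C <- J -> M
  P3: D <- C -> M
  P4: D <- U -> P <- J -> C -> M
  P5: D <- U -> P <- J -> M
  P6: D <- U -> M
Condition 1 (no descendant of D in the set): FAILS — S is a descendant of D.
Condition 2 (every backdoor path blocked by {C, S, U}):
  P1: blocked at chain node C ∈ conditioning set.
  P2: blocked at chain node C ∈ conditioning set.
  P3: blocked at fork node C ∈ conditioning set.
  P4: blocked at fork node U ∈ conditioning set.
  P5: blocked at fork node U ∈ conditioning set.
  P6: blocked at fork node U ∈ conditioning set.
{C, S, U} does not satisfy the backdoor criterion.

No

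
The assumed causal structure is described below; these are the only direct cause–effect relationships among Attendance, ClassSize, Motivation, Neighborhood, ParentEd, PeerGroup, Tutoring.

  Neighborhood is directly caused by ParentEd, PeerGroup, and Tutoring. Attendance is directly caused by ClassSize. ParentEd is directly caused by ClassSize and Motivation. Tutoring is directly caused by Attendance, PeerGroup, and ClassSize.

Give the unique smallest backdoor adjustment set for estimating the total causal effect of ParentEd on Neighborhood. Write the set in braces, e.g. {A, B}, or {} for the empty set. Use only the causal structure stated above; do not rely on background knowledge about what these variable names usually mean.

{ClassSize}

Variables eligible for adjustment (non-descendants of ParentEd, excluding ParentEd and Neighborhood): {Attendance, ClassSize, Motivation, PeerGroup, Tutoring}.
Backdoor paths from ParentEd to Neighborhood:
  P1: ParentEd <- ClassSize -> Attendance -> Tutoring <- PeerGroup -> Neighborhood
  P2: ParentEd <- ClassSize -> Attendance -> Tutoring -> Neighborhood
  P3: ParentEd <- ClassSize -> Tutoring <- PeerGroup -> Neighborhood
  P4: ParentEd <- ClassSize -> Tutoring -> Neighborhood
The empty set is not sufficient: P2 (ParentEd <- ClassSize -> Attendance -> Tutoring -> Neighborhood) has no collider blocking it and no conditioned non-collider, so it is open.
Try {ClassSize}:
  P1: blocked at fork node ClassSize ∈ conditioning set.
  P2: blocked at fork node ClassSize ∈ conditioning set.
  P3: blocked at fork node ClassSize ∈ conditioning set.
  P4: blocked at fork node ClassSize ∈ conditioning set.
{ClassSize} contains no descendant of ParentEd and blocks every backdoor path.
No other singleton works — e.g. {PeerGroup} leaves P2 open — so {ClassSize} is the unique smallest valid adjustment set.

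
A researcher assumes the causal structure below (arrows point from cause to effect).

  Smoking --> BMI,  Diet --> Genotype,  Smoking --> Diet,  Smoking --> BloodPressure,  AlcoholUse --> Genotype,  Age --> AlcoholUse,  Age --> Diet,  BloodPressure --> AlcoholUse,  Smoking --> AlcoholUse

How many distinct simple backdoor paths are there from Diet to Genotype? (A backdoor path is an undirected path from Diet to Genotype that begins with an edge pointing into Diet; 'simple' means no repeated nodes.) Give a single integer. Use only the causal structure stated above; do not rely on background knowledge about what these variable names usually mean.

A backdoor path from Diet to Genotype is any simple undirected path whose first edge points into Diet (i.e. leaves Diet via a parent).
Parents of Diet: {Age, Smoking}.
Enumerating:
  P1: Diet <- Smoking -> BloodPressure -> AlcoholUse -> Genotype
  P2: Diet <- Smoking -> AlcoholUse -> Genotype
  P3: Diet <- Age -> AlcoholUse -> Genotype
That exhausts the simple backdoor paths. Count: 3.

3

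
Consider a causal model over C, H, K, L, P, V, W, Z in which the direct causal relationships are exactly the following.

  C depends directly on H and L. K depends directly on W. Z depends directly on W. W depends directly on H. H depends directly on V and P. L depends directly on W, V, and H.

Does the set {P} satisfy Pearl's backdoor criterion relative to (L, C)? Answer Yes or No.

No

Backdoor paths from L to C (paths whose first edge points into L):
  P1: L <- V -> H -> C
  P2: L <- H -> C
  P3: L <- W <- H -> C
Condition 1 (no descendant of L in the set): holds — descendants of L are {C}; none are in {P}.
Condition 2 (every backdoor path blocked by {P}):
  P1: open — no interior node is in the conditioning set.
  P2: open — no interior node is in the conditioning set.
  P3: open — no interior node is in the conditioning set.
{P} does not satisfy the backdoor criterion.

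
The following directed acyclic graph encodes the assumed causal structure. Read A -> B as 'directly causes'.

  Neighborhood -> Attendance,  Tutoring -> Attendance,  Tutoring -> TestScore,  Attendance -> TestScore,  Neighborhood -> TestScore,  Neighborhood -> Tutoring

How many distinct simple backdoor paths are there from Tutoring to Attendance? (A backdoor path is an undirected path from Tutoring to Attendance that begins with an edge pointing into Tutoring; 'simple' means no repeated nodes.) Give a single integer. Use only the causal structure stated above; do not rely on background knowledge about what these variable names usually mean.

A backdoor path from Tutoring to Attendance is any simple undirected path whose first edge points into Tutoring (i.e. leaves Tutoring via a parent).
Parents of Tutoring: {Neighborhood}.
Enumerating:
  P1: Tutoring <- Neighborhood -> Attendance
  P2: Tutoring <- Neighborhood -> TestScore <- Attendance
That exhausts the simple backdoor paths. Count: 2.

2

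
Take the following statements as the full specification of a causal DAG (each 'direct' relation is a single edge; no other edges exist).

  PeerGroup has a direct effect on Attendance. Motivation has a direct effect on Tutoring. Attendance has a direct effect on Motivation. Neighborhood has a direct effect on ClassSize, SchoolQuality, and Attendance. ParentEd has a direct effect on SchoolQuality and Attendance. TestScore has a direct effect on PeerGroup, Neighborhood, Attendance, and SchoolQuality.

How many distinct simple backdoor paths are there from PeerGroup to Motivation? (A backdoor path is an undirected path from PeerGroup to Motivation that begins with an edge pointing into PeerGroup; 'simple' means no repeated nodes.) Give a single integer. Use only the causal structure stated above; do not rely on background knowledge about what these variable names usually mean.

A backdoor path from PeerGroup to Motivation is any simple undirected path whose first edge points into PeerGroup (i.e. leaves PeerGroup via a parent).
Parents of PeerGroup: {TestScore}.
Enumerating:
  P1: PeerGroup <- TestScore -> Neighborhood -> Attendance -> Motivation
  P2: PeerGroup <- TestScore -> Neighborhood -> SchoolQuality <- ParentEd -> Attendance -> Motivation
  P3: PeerGroup <- TestScore -> Attendance -> Motivation
  P4: PeerGroup <- TestScore -> SchoolQuality <- Neighborhood -> Attendance -> Motivation
  P5: PeerGroup <- TestScore -> SchoolQuality <- ParentEd -> Attendance -> Motivation
That exhausts the simple backdoor paths. Count: 5.

5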